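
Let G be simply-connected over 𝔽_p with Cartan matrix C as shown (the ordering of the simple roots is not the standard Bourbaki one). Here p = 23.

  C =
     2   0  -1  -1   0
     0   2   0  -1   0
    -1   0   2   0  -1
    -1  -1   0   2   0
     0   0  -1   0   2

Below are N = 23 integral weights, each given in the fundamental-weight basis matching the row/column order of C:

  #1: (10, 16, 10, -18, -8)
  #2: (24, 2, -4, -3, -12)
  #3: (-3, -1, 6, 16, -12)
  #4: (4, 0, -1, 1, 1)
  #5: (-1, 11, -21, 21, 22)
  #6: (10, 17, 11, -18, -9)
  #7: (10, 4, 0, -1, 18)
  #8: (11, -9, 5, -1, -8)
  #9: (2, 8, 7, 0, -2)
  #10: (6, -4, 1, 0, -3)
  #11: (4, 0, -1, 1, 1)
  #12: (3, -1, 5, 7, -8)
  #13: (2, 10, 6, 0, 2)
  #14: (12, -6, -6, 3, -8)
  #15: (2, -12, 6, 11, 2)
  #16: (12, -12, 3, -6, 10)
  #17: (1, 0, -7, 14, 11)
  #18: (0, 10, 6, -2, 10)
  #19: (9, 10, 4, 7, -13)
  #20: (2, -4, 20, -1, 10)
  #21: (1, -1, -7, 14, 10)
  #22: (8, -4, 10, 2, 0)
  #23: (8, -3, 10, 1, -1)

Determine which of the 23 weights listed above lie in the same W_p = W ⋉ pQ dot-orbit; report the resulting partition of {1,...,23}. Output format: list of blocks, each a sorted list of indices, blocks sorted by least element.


A_5 Cartan matrix, 5 simple roots permuted; ρ=(1,1,1,1,1).

Alcove-folded reps (p=23, 23 weights, presented ϖ-order):

  1: (4, 0, 2, 11, 5);  2: (9, 2, 11, 0, 0);  3: (4, 0, 2, 11, 5);  4: (5, 1, 0, 2, 2);  5: (9, 2, 11, 0, 0);  6: (4, 0, 2, 11, 5);  7: (3, 0, 1, 8, 6);  8: (3, 0, 1, 8, 6);  9: (3, 9, 7, 1, 1);  10: (5, 1, 0, 2, 2);  11: (5, 1, 0, 2, 2);  12: (3, 0, 1, 8, 6);  13: (3, 9, 7, 1, 1);  14: (0, 4, 7, 1, 5);  15: (3, 9, 7, 1, 1);  16: (3, 0, 1, 8, 6);  17: (4, 0, 2, 11, 5);  18: (0, 4, 7, 1, 5);  19: (3, 0, 1, 8, 6);  20: (9, 2, 11, 0, 0);  21: (4, 0, 2, 11, 5);  22: (9, 2, 11, 0, 0);  23: (9, 2, 11, 0, 0)

The 23 indices split into 6 linkage classes (same alcove rep ⇔ same W_23-dot-orbit):

[[1, 3, 6, 17, 21], [2, 5, 20, 22, 23], [4, 10, 11], [7, 8, 12, 16, 19], [9, 13, 15], [14, 18]]


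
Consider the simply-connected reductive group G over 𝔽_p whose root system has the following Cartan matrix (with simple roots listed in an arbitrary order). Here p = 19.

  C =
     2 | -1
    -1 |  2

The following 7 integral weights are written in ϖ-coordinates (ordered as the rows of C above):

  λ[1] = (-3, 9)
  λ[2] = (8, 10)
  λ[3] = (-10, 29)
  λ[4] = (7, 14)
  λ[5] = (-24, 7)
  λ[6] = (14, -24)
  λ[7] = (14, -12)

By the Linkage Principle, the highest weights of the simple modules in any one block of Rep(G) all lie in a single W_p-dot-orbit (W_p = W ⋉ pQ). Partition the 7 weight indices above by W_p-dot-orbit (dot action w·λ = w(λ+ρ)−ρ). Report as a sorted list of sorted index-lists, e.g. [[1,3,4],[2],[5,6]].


Dynkin diagram of C (from the 2 off-diagonal −1 entries): A_2.

Folding the 7 weights λ_j+ρ into Ā_19 (reps in the given 2-coord order):

  1: (2, 8)
  2: (8, 10)
  3: (2, 8)
  4: (4, 11)
  5: (4, 11)
  6: (4, 11)
  7: (4, 11)

The 7 indices split into 3 linkage classes (same alcove rep ⇔ same W_19-dot-orbit):

[[1, 3], [2], [4, 5, 6, 7]]


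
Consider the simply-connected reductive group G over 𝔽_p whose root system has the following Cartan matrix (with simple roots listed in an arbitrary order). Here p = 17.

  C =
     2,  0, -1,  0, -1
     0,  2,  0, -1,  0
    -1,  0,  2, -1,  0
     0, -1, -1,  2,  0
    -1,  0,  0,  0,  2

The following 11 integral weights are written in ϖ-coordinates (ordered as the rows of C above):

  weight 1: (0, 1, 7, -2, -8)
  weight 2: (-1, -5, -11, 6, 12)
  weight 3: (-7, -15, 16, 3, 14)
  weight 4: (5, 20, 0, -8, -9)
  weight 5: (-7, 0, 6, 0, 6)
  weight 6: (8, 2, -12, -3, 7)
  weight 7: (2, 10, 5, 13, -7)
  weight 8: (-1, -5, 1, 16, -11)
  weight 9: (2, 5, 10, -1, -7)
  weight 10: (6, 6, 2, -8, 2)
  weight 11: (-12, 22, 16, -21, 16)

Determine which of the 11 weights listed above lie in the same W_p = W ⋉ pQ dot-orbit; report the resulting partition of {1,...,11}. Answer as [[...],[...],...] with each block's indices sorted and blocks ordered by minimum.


Cartan matrix: type A_5 (|W|=720); un-permuting the 5 rows.

λ_j+ρ reflected into Ā_17 (⟨·,θ^∨⟩≤17); 5-tuples as given:

  1: (6, 1, 1, 1, 1)
  2: (3, 0, 4, 3, 3)
  3: (2, 9, 1, 1, 4)
  4: (2, 9, 1, 1, 4)
  5: (6, 1, 1, 1, 1)
  6: (2, 9, 1, 1, 4)
  7: (3, 3, 8, 0, 0)
  8: (0, 2, 8, 5, 2)
  9: (3, 3, 8, 0, 0)
  10: (3, 0, 4, 3, 3)
  11: (3, 3, 8, 0, 0)

Linkage partition of the 11 weights (5 classes, p=17):

[[1, 5], [2, 10], [3, 4, 6], [7, 9, 11], [8]]


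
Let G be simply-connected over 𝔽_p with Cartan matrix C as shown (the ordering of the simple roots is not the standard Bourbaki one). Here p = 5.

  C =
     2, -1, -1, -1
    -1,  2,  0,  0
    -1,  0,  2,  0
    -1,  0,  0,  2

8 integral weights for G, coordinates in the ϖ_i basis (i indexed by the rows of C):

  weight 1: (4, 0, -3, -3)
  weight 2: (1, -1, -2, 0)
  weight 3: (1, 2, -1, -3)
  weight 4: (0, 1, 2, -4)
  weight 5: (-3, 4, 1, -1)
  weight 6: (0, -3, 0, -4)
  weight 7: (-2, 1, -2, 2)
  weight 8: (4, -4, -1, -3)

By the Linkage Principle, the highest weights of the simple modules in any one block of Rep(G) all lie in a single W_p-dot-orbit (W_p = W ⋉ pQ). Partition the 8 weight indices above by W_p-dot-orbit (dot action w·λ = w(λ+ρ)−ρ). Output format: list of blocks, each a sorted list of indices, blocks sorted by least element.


Type D_4, rank 4, |W|=192; reorder rows/cols to standard.

Folding the 8 weights λ_j+ρ into Ā_5 (reps in the given 4-coord order):

  1: (1, 0, 1, 1)
  2: (1, 0, 1, 1)
  3: (0, 3, 0, 2)
  4: (1, 0, 1, 1)
  5: (0, 3, 0, 2)
  6: (1, 0, 1, 1)
  7: (1, 0, 1, 1)
  8: (0, 3, 0, 2)

2 distinct reps among the 8 weights ⇒ 2 W_5-linkage classes:

[[1, 2, 4, 6, 7], [3, 5, 8]]


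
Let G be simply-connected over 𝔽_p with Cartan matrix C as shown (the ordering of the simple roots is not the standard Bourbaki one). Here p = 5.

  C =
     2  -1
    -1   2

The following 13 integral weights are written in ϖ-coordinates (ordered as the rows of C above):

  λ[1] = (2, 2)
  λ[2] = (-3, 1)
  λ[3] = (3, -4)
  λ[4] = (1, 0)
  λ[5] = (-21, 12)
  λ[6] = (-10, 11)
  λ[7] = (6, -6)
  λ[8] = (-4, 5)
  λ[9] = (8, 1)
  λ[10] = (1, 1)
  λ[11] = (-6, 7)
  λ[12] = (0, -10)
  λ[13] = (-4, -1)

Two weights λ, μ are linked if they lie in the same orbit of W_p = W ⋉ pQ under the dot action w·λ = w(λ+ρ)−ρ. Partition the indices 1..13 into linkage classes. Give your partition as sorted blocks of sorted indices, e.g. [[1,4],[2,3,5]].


C ↔ A_2 under row/col permutation; |W(A_2)| = 6.

Each λ_j+ρ reduced to Ā_5; 2-tuples below use C's row order:

    [1] (2, 2)
    [2] (2, 0)
    [3] (1, 3)
    [4] (2, 1)
    [5] (0, 3)
    [6] (2, 2)
    [7] (0, 3)
    [8] (2, 2)
    [9] (1, 3)
    [10] (2, 2)
    [11] (2, 0)
    [12] (1, 3)
    [13] (0, 3)

Partition of {1..13} into 5 W_5-dot-orbits:

[[1, 6, 8, 10], [2, 11], [3, 9, 12], [4], [5, 7, 13]]


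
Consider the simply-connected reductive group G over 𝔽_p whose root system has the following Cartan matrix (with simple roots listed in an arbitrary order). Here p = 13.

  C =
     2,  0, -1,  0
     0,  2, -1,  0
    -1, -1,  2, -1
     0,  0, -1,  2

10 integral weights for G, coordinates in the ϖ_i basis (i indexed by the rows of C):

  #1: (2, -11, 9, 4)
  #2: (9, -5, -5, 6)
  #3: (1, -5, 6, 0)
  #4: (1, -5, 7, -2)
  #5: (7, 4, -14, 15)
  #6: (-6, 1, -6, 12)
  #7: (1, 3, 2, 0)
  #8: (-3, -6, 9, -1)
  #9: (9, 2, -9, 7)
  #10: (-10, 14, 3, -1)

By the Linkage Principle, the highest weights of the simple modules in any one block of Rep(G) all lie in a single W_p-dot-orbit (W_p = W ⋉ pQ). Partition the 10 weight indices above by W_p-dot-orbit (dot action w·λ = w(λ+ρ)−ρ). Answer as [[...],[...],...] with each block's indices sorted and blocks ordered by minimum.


Dynkin diagram of C (from the 6 off-diagonal −1 entries): D_4.

Folding the 10 weights λ_j+ρ into Ā_13 (reps in the given 4-coord order):

  λ_1 → (2, 5, 3, 0)
  λ_2 → (2, 4, 3, 1)
  λ_3 → (2, 4, 3, 1)
  λ_4 → (2, 4, 3, 1)
  λ_5 → (2, 5, 3, 0)
  λ_6 → (2, 5, 3, 0)
  λ_7 → (2, 4, 3, 1)
  λ_8 → (2, 5, 3, 0)
  λ_9 → (2, 5, 3, 0)
  λ_10 → (2, 4, 3, 1)

Grouping the 10 weights by Ā_13-representative: 2 linkage classes.

[[1, 5, 6, 8, 9], [2, 3, 4, 7, 10]]


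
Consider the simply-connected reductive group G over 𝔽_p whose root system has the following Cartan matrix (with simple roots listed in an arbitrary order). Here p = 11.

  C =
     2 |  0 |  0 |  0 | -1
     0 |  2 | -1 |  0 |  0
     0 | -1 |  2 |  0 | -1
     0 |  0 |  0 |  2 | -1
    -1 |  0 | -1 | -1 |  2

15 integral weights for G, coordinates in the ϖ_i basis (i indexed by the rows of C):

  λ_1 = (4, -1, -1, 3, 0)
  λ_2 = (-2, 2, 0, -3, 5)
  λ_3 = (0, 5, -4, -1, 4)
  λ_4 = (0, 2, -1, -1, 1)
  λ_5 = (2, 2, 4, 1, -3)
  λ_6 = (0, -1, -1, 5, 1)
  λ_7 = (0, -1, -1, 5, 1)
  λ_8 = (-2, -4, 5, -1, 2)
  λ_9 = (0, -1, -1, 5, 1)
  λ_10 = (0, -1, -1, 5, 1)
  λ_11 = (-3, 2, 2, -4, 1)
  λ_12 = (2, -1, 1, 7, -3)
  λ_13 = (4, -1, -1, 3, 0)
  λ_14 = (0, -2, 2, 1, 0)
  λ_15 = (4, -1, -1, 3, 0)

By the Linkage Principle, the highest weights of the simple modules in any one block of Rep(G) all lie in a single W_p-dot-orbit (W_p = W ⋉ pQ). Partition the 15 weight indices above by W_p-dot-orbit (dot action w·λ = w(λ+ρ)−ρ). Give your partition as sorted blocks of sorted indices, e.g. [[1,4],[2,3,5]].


D_5 Cartan matrix, 5 simple roots permuted; ρ=(1,1,1,1,1).

Ā_11 reps of the 15 weights (D_5, coords as presented):

  1: (5, 0, 0, 4, 1);  2: (1, 1, 2, 2, 1);  3: (1, 3, 0, 0, 2);  4: (1, 3, 0, 0, 2);  5: (1, 3, 0, 0, 2);  6: (1, 0, 0, 6, 2);  7: (1, 0, 0, 6, 2);  8: (1, 3, 0, 0, 2);  9: (1, 0, 0, 6, 2);  10: (1, 0, 0, 6, 2);  11: (1, 3, 0, 0, 2);  12: (1, 0, 0, 6, 2);  13: (5, 0, 0, 4, 1);  14: (1, 1, 2, 2, 1);  15: (5, 0, 0, 4, 1)

These 15 weights hit 4 W_11-dot-orbits; sizes (3, 2, 5, 5):

[[1, 13, 15], [2, 14], [3, 4, 5, 8, 11], [6, 7, 9, 10, 12]]


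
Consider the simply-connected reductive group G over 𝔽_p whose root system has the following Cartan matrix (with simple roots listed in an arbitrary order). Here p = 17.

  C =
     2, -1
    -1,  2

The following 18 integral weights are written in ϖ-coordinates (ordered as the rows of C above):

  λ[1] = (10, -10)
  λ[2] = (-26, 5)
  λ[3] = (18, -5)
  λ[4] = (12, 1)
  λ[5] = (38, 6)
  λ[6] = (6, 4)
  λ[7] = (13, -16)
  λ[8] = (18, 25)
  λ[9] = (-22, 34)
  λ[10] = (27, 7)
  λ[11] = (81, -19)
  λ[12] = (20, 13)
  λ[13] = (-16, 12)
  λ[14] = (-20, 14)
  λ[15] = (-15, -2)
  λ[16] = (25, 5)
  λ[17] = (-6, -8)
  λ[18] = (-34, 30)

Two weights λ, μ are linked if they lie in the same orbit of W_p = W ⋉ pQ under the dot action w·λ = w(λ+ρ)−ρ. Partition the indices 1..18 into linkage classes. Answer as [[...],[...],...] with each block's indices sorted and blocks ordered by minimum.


A_2 Cartan matrix, 2 simple roots permuted; ρ=(1,1).

W_17-reps of the 18 weights in Ā_17 (same 2-coord order as C):

  λ_1+ρ ↦ (2, 9) · λ_2+ρ ↦ (2, 9) · λ_3+ρ ↦ (13, 2) · λ_4+ρ ↦ (13, 2) · λ_5+ρ ↦ (7, 5) · λ_6+ρ ↦ (7, 5) · λ_7+ρ ↦ (1, 14) · λ_8+ρ ↦ (2, 9) · λ_9+ρ ↦ (1, 3) · λ_10+ρ ↦ (2, 9) · λ_11+ρ ↦ (1, 3) · λ_12+ρ ↦ (1, 3) · λ_13+ρ ↦ (13, 2) · λ_14+ρ ↦ (13, 2) · λ_15+ρ ↦ (1, 14) · λ_16+ρ ↦ (2, 9) · λ_17+ρ ↦ (7, 5) · λ_18+ρ ↦ (1, 14)

Grouping the 18 weights by Ā_17-representative: 5 linkage classes.

[[1, 2, 8, 10, 16], [3, 4, 13, 14], [5, 6, 17], [7, 15, 18], [9, 11, 12]]


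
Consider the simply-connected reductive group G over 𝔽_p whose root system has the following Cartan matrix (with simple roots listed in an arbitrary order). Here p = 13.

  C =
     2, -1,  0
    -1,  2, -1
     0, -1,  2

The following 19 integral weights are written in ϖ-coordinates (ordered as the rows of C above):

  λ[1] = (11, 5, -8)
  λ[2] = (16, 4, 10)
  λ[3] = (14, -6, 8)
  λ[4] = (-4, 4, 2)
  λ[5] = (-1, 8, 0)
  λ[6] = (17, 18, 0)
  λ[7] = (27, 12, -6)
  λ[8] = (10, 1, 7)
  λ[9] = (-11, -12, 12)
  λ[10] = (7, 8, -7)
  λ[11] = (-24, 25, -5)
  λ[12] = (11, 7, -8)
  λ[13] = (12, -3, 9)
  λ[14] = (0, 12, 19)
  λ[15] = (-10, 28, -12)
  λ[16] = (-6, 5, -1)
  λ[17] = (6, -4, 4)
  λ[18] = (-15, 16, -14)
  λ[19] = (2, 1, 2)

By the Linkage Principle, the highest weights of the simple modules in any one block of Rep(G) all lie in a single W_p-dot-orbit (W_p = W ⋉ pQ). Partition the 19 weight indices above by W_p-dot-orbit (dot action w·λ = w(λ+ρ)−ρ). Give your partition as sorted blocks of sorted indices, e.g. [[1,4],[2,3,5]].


Dynkin diagram of C (from the 4 off-diagonal −1 entries): A_3.

W_13-reps of the 19 weights in Ā_13 (same 3-coord order as C):

    [1] (6, 1, 1)
    [2] (4, 3, 2)
    [3] (4, 3, 2)
    [4] (3, 2, 3)
    [5] (0, 9, 1)
    [6] (6, 1, 1)
    [7] (3, 2, 0)
    [8] (3, 2, 0)
    [9] (3, 2, 0)
    [10] (4, 3, 2)
    [11] (0, 9, 1)
    [12] (5, 1, 0)
    [13] (3, 2, 0)
    [14] (5, 1, 0)
    [15] (4, 3, 2)
    [16] (5, 1, 0)
    [17] (4, 3, 2)
    [18] (0, 9, 1)
    [19] (3, 2, 3)

Partition of {1..19} into 6 W_13-dot-orbits:

[[1, 6], [2, 3, 10, 15, 17], [4, 19], [5, 11, 18], [7, 8, 9, 13], [12, 14, 16]]


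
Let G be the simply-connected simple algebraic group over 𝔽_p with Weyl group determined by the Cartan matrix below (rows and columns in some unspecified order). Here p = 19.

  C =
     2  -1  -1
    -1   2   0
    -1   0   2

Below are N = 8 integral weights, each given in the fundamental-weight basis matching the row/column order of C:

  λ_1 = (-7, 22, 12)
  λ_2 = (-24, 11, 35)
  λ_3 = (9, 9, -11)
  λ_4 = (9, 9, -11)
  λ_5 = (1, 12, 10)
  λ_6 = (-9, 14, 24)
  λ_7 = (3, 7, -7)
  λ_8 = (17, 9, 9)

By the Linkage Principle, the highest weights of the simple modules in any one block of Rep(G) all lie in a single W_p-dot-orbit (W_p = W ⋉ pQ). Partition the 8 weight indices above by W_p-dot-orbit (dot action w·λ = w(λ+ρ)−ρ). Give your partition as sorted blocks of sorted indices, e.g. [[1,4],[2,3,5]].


A_3 Cartan matrix, 3 simple roots permuted; ρ=(1,1,1).

λ_j+ρ reflected into Ā_19 (⟨·,θ^∨⟩≤19); 3-tuples as given:

  λ_1+ρ ↦ (2, 6, 4) · λ_2+ρ ↦ (2, 6, 4) · λ_3+ρ ↦ (0, 9, 9) · λ_4+ρ ↦ (0, 9, 9) · λ_5+ρ ↦ (2, 6, 4) · λ_6+ρ ↦ (2, 6, 4) · λ_7+ρ ↦ (2, 6, 4) · λ_8+ρ ↦ (0, 9, 9)

These 8 weights hit 2 W_19-dot-orbits; sizes (5, 3):

[[1, 2, 5, 6, 7], [3, 4, 8]]


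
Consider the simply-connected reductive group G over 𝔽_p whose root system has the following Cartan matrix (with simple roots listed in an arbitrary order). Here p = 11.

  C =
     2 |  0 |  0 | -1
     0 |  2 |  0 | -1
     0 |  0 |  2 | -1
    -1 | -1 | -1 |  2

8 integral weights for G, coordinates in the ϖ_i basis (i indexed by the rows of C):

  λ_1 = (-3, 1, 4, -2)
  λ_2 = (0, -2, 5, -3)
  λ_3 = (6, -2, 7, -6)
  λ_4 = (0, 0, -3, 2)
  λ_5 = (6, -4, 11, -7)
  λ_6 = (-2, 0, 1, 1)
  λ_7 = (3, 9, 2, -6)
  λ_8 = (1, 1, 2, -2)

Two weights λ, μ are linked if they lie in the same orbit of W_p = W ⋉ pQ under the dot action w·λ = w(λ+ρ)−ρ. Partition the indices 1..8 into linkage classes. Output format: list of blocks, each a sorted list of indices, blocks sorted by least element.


Cartan matrix: type D_4 (|W|=192); un-permuting the 4 rows.

Each λ_j+ρ reduced to Ā_11; 4-tuples below use C's row order:

    1: (1, 1, 2, 1)
    2: (1, 1, 2, 1)
    3: (1, 5, 2, 1)
    4: (1, 1, 2, 1)
    5: (1, 5, 2, 1)
    6: (1, 1, 2, 1)
    7: (1, 5, 2, 1)
    8: (1, 1, 2, 1)

Linkage partition of the 8 weights (2 classes, p=11):

[[1, 2, 4, 6, 8], [3, 5, 7]]


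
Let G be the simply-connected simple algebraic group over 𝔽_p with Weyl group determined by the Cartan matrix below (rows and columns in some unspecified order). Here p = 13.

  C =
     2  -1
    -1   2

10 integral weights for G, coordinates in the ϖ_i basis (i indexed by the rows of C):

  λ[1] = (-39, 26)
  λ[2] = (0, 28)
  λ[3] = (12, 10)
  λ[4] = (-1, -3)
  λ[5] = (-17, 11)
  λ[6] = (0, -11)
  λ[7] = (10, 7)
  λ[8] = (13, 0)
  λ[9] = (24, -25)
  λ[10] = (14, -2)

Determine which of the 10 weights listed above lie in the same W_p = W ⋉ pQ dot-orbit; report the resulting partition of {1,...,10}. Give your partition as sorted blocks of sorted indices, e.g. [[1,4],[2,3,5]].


Root system A_2: the 2×2 matrix C matches after relabeling.

Folding the 10 weights λ_j+ρ into Ā_13 (reps in the given 2-coord order):

    λ_1+ρ ↦ (11, 1)
    λ_2+ρ ↦ (9, 1)
    λ_3+ρ ↦ (2, 0)
    λ_4+ρ ↦ (2, 0)
    λ_5+ρ ↦ (9, 1)
    λ_6+ρ ↦ (9, 1)
    λ_7+ρ ↦ (5, 2)
    λ_8+ρ ↦ (11, 1)
    λ_9+ρ ↦ (11, 1)
    λ_10+ρ ↦ (11, 1)

The 10 indices split into 4 linkage classes (same alcove rep ⇔ same W_13-dot-orbit):

[[1, 8, 9, 10], [2, 5, 6], [3, 4], [7]]


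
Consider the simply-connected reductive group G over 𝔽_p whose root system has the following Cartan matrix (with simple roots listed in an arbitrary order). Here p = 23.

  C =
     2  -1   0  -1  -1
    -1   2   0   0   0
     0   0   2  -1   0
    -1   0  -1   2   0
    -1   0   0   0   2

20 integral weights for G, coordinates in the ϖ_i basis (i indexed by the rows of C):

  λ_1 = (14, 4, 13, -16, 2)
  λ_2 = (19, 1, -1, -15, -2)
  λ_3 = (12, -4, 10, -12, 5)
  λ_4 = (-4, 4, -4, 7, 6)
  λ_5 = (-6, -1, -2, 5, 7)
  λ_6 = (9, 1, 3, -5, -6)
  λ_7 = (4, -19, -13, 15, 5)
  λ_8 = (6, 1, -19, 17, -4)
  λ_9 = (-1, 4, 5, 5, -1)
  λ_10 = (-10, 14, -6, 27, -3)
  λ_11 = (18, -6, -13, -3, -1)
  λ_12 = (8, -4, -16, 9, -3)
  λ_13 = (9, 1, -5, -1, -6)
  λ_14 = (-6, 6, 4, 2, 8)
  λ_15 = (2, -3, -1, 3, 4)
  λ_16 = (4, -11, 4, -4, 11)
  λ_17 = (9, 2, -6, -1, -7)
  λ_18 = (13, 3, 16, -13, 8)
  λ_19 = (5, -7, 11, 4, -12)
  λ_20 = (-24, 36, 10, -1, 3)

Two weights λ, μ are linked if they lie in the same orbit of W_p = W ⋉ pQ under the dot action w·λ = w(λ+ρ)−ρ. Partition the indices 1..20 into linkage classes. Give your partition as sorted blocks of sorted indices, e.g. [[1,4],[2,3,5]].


Dynkin diagram of C (from the 8 off-diagonal −1 entries): D_5.

Folding the 20 weights λ_j+ρ into Ā_23 (reps in the given 5-coord order):

  1: (0, 5, 1, 0, 3)
  2: (1, 2, 10, 4, 1)
  3: (1, 2, 0, 4, 5)
  4: (3, 2, 3, 2, 4)
  5: (0, 5, 1, 0, 3)
  6: (1, 2, 0, 4, 5)
  7: (3, 2, 3, 2, 4)
  8: (1, 2, 10, 4, 1)
  9: (0, 5, 6, 6, 0)
  10: (0, 5, 2, 4, 0)
  11: (0, 5, 2, 4, 0)
  12: (1, 2, 10, 4, 1)
  13: (1, 2, 0, 4, 5)
  14: (3, 2, 3, 2, 4)
  15: (1, 2, 0, 4, 5)
  16: (3, 2, 3, 2, 4)
  17: (1, 2, 0, 4, 5)
  18: (0, 5, 2, 4, 0)
  19: (0, 5, 6, 6, 0)
  20: (0, 5, 2, 4, 0)

Partition of {1..20} into 6 W_23-dot-orbits:

[[1, 5], [2, 8, 12], [3, 6, 13, 15, 17], [4, 7, 14, 16], [9, 19], [10, 11, 18, 20]]


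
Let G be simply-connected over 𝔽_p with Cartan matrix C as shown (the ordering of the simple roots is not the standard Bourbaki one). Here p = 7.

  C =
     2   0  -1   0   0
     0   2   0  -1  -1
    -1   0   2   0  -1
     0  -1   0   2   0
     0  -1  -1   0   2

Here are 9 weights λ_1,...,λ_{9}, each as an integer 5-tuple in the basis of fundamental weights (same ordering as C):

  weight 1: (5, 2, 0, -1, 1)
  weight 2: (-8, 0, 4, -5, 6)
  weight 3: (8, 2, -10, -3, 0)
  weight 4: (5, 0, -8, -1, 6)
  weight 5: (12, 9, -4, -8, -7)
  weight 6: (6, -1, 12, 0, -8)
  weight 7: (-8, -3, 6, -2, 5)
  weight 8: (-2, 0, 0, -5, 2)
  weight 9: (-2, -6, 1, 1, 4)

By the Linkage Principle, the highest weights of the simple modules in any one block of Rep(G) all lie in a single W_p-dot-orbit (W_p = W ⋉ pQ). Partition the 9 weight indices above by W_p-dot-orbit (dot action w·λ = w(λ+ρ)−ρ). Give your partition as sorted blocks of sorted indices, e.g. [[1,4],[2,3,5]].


Root system A_5: the 5×5 matrix C matches after relabeling.

λ_j+ρ reflected into Ā_7 (⟨·,θ^∨⟩≤7); 5-tuples as given:

  [1] (1, 2, 1, 3, 0) · [2] (1, 2, 1, 3, 0) · [3] (1, 2, 1, 3, 0) · [4] (0, 0, 6, 1, 0) · [5] (1, 3, 0, 1, 0) · [6] (0, 0, 6, 1, 0) · [7] (1, 3, 0, 1, 0) · [8] (1, 3, 0, 1, 0) · [9] (1, 2, 1, 3, 0)

Grouping the 9 weights by Ā_7-representative: 3 linkage classes.

[[1, 2, 3, 9], [4, 6], [5, 7, 8]]


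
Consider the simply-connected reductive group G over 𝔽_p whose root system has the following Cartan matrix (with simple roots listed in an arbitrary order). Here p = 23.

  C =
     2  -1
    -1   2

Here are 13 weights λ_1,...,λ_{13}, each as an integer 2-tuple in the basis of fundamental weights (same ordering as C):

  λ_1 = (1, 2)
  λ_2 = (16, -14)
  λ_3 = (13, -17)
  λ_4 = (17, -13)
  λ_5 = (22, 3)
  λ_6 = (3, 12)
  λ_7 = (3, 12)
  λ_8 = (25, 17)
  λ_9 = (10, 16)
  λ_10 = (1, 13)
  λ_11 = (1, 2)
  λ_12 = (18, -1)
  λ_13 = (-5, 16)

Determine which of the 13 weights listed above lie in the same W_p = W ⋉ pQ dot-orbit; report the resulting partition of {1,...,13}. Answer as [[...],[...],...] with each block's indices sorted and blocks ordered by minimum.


Cartan matrix: type A_2 (|W|=6); un-permuting the 2 rows.

Each λ_j+ρ reduced to Ā_23; 2-tuples below use C's row order:

    λ_1+ρ ↦ (2, 3)
    λ_2+ρ ↦ (4, 13)
    λ_3+ρ ↦ (2, 14)
    λ_4+ρ ↦ (6, 12)
    λ_5+ρ ↦ (19, 0)
    λ_6+ρ ↦ (4, 13)
    λ_7+ρ ↦ (4, 13)
    λ_8+ρ ↦ (2, 3)
    λ_9+ρ ↦ (6, 12)
    λ_10+ρ ↦ (2, 14)
    λ_11+ρ ↦ (2, 3)
    λ_12+ρ ↦ (19, 0)
    λ_13+ρ ↦ (4, 13)

Partition of {1..13} into 5 W_23-dot-orbits:

[[1, 8, 11], [2, 6, 7, 13], [3, 10], [4, 9], [5, 12]]


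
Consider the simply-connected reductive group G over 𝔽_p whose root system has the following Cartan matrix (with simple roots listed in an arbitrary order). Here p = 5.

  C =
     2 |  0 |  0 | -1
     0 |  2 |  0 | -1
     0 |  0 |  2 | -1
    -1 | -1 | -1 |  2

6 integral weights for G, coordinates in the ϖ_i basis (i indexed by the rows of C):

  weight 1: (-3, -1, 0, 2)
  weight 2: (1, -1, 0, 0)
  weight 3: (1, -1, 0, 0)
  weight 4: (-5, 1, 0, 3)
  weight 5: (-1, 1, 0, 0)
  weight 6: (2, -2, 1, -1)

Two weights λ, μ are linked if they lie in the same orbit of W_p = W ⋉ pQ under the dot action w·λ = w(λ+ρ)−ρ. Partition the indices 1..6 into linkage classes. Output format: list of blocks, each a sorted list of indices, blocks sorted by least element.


C ↔ D_4 under row/col permutation; |W(D_4)| = 192.

W_5-reps of the 6 weights in Ā_5 (same 4-coord order as C):

  λ_1 → (2, 0, 1, 1) · λ_2 → (2, 0, 1, 1) · λ_3 → (2, 0, 1, 1) · λ_4 → (2, 0, 1, 1) · λ_5 → (0, 2, 1, 1) · λ_6 → (2, 0, 1, 1)

These 6 weights hit 2 W_5-dot-orbits; sizes (5, 1):

[[1, 2, 3, 4, 6], [5]]


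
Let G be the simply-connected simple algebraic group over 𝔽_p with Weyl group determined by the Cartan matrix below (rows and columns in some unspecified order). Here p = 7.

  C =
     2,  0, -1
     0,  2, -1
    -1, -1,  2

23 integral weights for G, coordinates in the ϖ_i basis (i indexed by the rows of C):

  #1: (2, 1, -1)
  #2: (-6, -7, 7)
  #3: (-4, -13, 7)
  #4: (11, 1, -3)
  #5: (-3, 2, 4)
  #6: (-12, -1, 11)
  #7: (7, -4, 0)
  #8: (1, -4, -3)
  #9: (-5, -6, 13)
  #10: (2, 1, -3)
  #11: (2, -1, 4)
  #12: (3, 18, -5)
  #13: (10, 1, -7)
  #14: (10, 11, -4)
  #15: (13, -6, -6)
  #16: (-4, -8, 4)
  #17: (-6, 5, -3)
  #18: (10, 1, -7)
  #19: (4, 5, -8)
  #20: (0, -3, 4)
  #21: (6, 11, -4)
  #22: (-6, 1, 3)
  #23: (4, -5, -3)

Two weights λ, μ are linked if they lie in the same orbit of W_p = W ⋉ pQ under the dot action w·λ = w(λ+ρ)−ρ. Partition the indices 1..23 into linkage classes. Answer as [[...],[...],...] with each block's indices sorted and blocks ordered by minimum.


Dynkin diagram of C (from the 4 off-diagonal −1 entries): A_3.

W_7-reps of the 23 weights in Ā_7 (same 3-coord order as C):

  λ_1+ρ ↦ (3, 2, 0)
  λ_2+ρ ↦ (1, 2, 3)
  λ_3+ρ ↦ (1, 0, 2)
  λ_4+ρ ↦ (2, 2, 3)
  λ_5+ρ ↦ (1, 2, 3)
  λ_6+ρ ↦ (2, 1, 4)
  λ_7+ρ ↦ (4, 1, 1)
  λ_8+ρ ↦ (3, 2, 0)
  λ_9+ρ ↦ (3, 2, 0)
  λ_10+ρ ↦ (1, 0, 2)
  λ_11+ρ ↦ (2, 1, 4)
  λ_12+ρ ↦ (1, 0, 2)
  λ_13+ρ ↦ (1, 0, 2)
  λ_14+ρ ↦ (1, 2, 3)
  λ_15+ρ ↦ (3, 2, 0)
  λ_16+ρ ↦ (2, 2, 3)
  λ_17+ρ ↦ (2, 1, 4)
  λ_18+ρ ↦ (1, 0, 2)
  λ_19+ρ ↦ (2, 1, 4)
  λ_20+ρ ↦ (1, 2, 3)
  λ_21+ρ ↦ (3, 2, 0)
  λ_22+ρ ↦ (4, 1, 1)
  λ_23+ρ ↦ (1, 2, 3)

Linkage partition of the 23 weights (6 classes, p=7):

[[1, 8, 9, 15, 21], [2, 5, 14, 20, 23], [3, 10, 12, 13, 18], [4, 16], [6, 11, 17, 19], [7, 22]]


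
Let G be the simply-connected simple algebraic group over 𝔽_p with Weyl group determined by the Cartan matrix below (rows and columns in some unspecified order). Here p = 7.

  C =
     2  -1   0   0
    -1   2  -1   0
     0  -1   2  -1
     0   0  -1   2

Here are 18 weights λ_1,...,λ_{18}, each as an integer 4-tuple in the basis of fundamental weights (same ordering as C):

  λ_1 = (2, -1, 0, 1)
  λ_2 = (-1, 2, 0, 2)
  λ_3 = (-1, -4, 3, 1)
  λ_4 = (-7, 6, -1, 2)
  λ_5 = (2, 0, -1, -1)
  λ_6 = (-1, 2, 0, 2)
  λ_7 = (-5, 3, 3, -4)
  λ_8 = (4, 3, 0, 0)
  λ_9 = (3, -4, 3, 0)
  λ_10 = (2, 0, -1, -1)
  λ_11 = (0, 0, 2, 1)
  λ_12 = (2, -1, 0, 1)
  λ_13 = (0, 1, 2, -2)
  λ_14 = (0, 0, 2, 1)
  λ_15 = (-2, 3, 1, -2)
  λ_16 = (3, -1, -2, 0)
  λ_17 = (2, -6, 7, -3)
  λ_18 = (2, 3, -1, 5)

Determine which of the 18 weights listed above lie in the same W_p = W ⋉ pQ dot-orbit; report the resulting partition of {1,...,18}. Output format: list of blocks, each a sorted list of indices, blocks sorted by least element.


Root system A_4: the 4×4 matrix C matches after relabeling.

Each λ_j+ρ reduced to Ā_7; 4-tuples below use C's row order:

  λ_1+ρ ↦ (3, 0, 1, 2)
  λ_2+ρ ↦ (0, 3, 1, 3)
  λ_3+ρ ↦ (3, 0, 1, 2)
  λ_4+ρ ↦ (3, 1, 0, 0)
  λ_5+ρ ↦ (3, 1, 0, 0)
  λ_6+ρ ↦ (0, 3, 1, 3)
  λ_7+ρ ↦ (3, 0, 1, 2)
  λ_8+ρ ↦ (1, 2, 2, 1)
  λ_9+ρ ↦ (1, 3, 1, 1)
  λ_10+ρ ↦ (3, 1, 0, 0)
  λ_11+ρ ↦ (1, 1, 3, 2)
  λ_12+ρ ↦ (3, 0, 1, 2)
  λ_13+ρ ↦ (1, 2, 2, 1)
  λ_14+ρ ↦ (1, 1, 3, 2)
  λ_15+ρ ↦ (1, 3, 1, 1)
  λ_16+ρ ↦ (3, 1, 0, 0)
  λ_17+ρ ↦ (1, 3, 1, 1)
  λ_18+ρ ↦ (3, 1, 0, 0)

Partition of {1..18} into 6 W_7-dot-orbits:

[[1, 3, 7, 12], [2, 6], [4, 5, 10, 16, 18], [8, 13], [9, 15, 17], [11, 14]]


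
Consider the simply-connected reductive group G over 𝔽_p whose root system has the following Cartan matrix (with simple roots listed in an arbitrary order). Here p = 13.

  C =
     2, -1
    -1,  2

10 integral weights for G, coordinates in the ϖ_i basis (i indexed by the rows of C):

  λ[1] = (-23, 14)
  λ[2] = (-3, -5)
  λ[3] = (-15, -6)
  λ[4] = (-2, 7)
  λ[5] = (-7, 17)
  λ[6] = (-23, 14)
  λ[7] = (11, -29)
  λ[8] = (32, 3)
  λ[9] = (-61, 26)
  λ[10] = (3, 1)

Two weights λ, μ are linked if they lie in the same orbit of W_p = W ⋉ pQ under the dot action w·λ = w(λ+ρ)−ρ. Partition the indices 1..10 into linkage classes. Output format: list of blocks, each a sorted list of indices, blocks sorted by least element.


Type A_2, rank 2, |W|=6; reorder rows/cols to standard.

Folding the 10 weights λ_j+ρ into Ā_13 (reps in the given 2-coord order):

  1: (4, 2);  2: (4, 2);  3: (1, 7);  4: (1, 7);  5: (1, 7);  6: (4, 2);  7: (2, 1);  8: (4, 2);  9: (1, 7);  10: (4, 2)

Grouping the 10 weights by Ā_13-representative: 3 linkage classes.

[[1, 2, 6, 8, 10], [3, 4, 5, 9], [7]]


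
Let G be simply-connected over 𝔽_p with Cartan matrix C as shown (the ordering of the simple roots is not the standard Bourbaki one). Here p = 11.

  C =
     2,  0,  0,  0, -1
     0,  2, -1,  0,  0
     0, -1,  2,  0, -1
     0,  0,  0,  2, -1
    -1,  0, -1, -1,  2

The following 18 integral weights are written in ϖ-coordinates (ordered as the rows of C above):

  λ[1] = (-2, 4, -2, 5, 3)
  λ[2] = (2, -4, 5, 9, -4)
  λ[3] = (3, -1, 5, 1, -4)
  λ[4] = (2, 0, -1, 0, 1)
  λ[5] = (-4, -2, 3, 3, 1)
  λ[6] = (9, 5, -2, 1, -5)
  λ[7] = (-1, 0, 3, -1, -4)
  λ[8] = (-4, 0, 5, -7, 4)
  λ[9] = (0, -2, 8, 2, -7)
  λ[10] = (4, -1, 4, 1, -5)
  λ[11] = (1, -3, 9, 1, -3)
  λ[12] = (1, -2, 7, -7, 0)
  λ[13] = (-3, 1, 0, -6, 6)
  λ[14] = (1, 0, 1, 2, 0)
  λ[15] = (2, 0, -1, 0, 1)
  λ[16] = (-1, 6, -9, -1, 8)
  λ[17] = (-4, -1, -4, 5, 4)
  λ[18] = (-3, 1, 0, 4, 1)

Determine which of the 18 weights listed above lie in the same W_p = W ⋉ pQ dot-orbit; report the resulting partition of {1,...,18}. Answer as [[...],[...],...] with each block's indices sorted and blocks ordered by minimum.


Cartan matrix: type D_5 (|W|=1920); un-permuting the 5 rows.

W_11-reps of the 18 weights in Ā_11 (same 5-coord order as C):

    λ_1+ρ ↦ (2, 1, 1, 3, 1)
    λ_2+ρ ↦ (2, 2, 1, 5, 0)
    λ_3+ρ ↦ (1, 0, 2, 1, 2)
    λ_4+ρ ↦ (3, 1, 0, 1, 2)
    λ_5+ρ ↦ (2, 1, 1, 3, 1)
    λ_6+ρ ↦ (3, 1, 0, 1, 2)
    λ_7+ρ ↦ (0, 1, 1, 0, 1)
    λ_8+ρ ↦ (1, 0, 1, 2, 2)
    λ_9+ρ ↦ (3, 1, 0, 1, 2)
    λ_10+ρ ↦ (1, 0, 1, 2, 2)
    λ_11+ρ ↦ (0, 1, 1, 0, 1)
    λ_12+ρ ↦ (3, 1, 0, 1, 2)
    λ_13+ρ ↦ (2, 2, 1, 5, 0)
    λ_14+ρ ↦ (2, 1, 1, 3, 1)
    λ_15+ρ ↦ (3, 1, 0, 1, 2)
    λ_16+ρ ↦ (0, 1, 1, 0, 1)
    λ_17+ρ ↦ (2, 2, 1, 5, 0)
    λ_18+ρ ↦ (2, 2, 1, 5, 0)

Partition of {1..18} into 6 W_11-dot-orbits:

[[1, 5, 14], [2, 13, 17, 18], [3], [4, 6, 9, 12, 15], [7, 11, 16], [8, 10]]


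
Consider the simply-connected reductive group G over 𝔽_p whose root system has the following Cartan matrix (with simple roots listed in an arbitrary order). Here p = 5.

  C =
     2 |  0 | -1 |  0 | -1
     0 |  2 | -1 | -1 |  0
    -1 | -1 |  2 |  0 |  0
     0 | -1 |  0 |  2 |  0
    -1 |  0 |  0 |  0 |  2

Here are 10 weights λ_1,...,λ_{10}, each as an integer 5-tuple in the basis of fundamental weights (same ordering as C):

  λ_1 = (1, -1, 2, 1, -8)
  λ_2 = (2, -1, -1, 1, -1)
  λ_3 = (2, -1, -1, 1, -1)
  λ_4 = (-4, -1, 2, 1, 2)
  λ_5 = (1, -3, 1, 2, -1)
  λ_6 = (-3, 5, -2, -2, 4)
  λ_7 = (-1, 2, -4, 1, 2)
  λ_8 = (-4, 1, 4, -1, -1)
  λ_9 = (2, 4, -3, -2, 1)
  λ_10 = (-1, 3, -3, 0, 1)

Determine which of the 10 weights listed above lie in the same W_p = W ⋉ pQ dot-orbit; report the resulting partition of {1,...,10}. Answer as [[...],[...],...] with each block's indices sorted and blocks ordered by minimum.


C ↔ A_5 under row/col permutation; |W(A_5)| = 720.

Each λ_j+ρ reduced to Ā_5; 5-tuples below use C's row order:

  λ_1+ρ ↦ (3, 0, 0, 2, 0);  λ_2+ρ ↦ (3, 0, 0, 2, 0);  λ_3+ρ ↦ (3, 0, 0, 2, 0);  λ_4+ρ ↦ (3, 0, 0, 2, 0);  λ_5+ρ ↦ (2, 2, 0, 1, 0);  λ_6+ρ ↦ (0, 0, 2, 2, 1);  λ_7+ρ ↦ (3, 0, 0, 2, 0);  λ_8+ρ ↦ (0, 0, 2, 2, 1);  λ_9+ρ ↦ (0, 0, 2, 2, 1);  λ_10+ρ ↦ (2, 2, 0, 1, 0)

The 10 indices split into 3 linkage classes (same alcove rep ⇔ same W_5-dot-orbit):

[[1, 2, 3, 4, 7], [5, 10], [6, 8, 9]]


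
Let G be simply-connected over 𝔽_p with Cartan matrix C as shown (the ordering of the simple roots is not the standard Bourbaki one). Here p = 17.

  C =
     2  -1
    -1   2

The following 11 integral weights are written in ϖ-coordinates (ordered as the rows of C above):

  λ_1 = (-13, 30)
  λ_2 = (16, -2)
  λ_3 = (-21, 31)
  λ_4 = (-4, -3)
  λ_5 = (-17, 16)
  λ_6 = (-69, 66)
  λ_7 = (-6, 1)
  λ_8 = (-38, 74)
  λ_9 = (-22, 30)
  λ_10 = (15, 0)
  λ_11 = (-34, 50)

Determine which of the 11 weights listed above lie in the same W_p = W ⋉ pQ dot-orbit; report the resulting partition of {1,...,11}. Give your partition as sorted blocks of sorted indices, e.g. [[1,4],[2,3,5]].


Root system A_2: the 2×2 matrix C matches after relabeling.

Ā_17 reps of the 11 weights (A_2, coords as presented):

  λ_1 → (2, 3)
  λ_2 → (16, 1)
  λ_3 → (2, 3)
  λ_4 → (2, 3)
  λ_5 → (16, 1)
  λ_6 → (16, 1)
  λ_7 → (2, 3)
  λ_8 → (3, 4)
  λ_9 → (3, 4)
  λ_10 → (16, 1)
  λ_11 → (16, 1)

Grouping the 11 weights by Ā_17-representative: 3 linkage classes.

[[1, 3, 4, 7], [2, 5, 6, 10, 11], [8, 9]]


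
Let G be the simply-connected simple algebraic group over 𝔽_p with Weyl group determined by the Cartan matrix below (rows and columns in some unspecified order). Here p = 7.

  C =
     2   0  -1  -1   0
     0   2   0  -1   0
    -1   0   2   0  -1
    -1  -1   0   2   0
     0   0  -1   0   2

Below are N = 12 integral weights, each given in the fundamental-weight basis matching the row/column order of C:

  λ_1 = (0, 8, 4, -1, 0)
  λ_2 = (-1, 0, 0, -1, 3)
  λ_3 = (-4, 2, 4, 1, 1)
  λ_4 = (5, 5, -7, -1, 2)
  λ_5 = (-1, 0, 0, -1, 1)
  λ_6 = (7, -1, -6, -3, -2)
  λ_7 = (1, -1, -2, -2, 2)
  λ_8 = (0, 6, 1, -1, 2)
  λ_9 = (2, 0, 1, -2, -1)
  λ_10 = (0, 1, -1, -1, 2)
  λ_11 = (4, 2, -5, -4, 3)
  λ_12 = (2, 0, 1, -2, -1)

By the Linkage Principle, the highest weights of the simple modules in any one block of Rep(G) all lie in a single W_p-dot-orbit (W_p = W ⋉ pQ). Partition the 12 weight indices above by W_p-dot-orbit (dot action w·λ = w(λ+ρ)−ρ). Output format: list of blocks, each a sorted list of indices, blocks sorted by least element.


A_5 Cartan matrix, 5 simple roots permuted; ρ=(1,1,1,1,1).

Folding the 12 weights λ_j+ρ into Ā_7 (reps in the given 5-coord order):

  λ_1+ρ ↦ (0, 1, 1, 0, 4);  λ_2+ρ ↦ (0, 1, 1, 0, 4);  λ_3+ρ ↦ (2, 0, 2, 1, 0);  λ_4+ρ ↦ (0, 1, 1, 0, 2);  λ_5+ρ ↦ (0, 1, 1, 0, 2);  λ_6+ρ ↦ (0, 1, 1, 0, 4);  λ_7+ρ ↦ (0, 1, 1, 0, 2);  λ_8+ρ ↦ (0, 1, 1, 0, 2);  λ_9+ρ ↦ (2, 0, 2, 1, 0);  λ_10+ρ ↦ (1, 2, 0, 0, 3);  λ_11+ρ ↦ (2, 0, 2, 1, 0);  λ_12+ρ ↦ (2, 0, 2, 1, 0)

4 distinct reps among the 12 weights ⇒ 4 W_7-linkage classes:

[[1, 2, 6], [3, 9, 11, 12], [4, 5, 7, 8], [10]]


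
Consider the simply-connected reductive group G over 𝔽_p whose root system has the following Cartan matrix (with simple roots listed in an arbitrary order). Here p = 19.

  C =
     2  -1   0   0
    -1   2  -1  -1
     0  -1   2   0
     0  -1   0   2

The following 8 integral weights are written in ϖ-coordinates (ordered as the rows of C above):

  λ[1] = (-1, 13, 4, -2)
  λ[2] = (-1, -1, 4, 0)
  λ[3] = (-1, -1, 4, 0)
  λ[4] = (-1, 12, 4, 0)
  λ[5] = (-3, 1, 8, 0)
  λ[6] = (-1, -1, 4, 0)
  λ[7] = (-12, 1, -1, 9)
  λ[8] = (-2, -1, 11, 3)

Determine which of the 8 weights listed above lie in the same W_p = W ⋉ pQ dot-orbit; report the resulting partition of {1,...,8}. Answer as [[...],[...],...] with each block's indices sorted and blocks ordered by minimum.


Dynkin diagram of C (from the 6 off-diagonal −1 entries): D_4.

Alcove-folded reps (p=19, 8 weights, presented ϖ-order):

    λ_1 → (0, 0, 5, 1)
    λ_2 → (0, 0, 5, 1)
    λ_3 → (0, 0, 5, 1)
    λ_4 → (0, 0, 5, 1)
    λ_5 → (2, 0, 9, 1)
    λ_6 → (0, 0, 5, 1)
    λ_7 → (2, 0, 9, 1)
    λ_8 → (0, 1, 11, 3)

These 8 weights hit 3 W_19-dot-orbits; sizes (5, 2, 1):

[[1, 2, 3, 4, 6], [5, 7], [8]]


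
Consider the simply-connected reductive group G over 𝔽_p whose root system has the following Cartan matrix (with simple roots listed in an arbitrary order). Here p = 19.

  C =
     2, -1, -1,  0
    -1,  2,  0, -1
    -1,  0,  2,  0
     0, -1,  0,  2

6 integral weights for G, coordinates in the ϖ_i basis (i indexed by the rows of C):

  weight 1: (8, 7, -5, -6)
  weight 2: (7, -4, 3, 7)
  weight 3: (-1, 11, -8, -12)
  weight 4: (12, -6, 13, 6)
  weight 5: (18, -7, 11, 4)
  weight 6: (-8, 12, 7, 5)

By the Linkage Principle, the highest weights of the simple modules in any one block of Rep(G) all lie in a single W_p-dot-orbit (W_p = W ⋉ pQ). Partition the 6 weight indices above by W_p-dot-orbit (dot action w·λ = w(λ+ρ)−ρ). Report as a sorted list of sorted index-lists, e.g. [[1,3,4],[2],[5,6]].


C ↔ A_4 under row/col permutation; |W(A_4)| = 120.

λ_j+ρ reflected into Ā_19 (⟨·,θ^∨⟩≤19); 4-tuples as given:

    λ_1+ρ ↦ (5, 3, 4, 5)
    λ_2+ρ ↦ (5, 3, 4, 5)
    λ_3+ρ ↦ (1, 6, 0, 5)
    λ_4+ρ ↦ (5, 3, 4, 5)
    λ_5+ρ ↦ (7, 6, 0, 5)
    λ_6+ρ ↦ (7, 6, 0, 5)

The 6 indices split into 3 linkage classes (same alcove rep ⇔ same W_19-dot-orbit):

[[1, 2, 4], [3], [5, 6]]


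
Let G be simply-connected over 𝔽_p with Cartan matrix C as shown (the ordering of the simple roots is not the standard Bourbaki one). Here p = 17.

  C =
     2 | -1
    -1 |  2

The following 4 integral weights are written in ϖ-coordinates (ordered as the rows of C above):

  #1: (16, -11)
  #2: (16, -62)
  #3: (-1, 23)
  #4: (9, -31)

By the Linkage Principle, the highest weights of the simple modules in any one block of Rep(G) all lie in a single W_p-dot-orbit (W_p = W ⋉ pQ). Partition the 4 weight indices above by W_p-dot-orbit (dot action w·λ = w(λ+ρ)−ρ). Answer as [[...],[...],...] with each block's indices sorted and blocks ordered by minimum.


C ↔ A_2 under row/col permutation; |W(A_2)| = 6.

W_17-reps of the 4 weights in Ā_17 (same 2-coord order as C):

  1: (7, 10);  2: (7, 10);  3: (7, 10);  4: (4, 3)

These 4 weights hit 2 W_17-dot-orbits; sizes (3, 1):

[[1, 2, 3], [4]]


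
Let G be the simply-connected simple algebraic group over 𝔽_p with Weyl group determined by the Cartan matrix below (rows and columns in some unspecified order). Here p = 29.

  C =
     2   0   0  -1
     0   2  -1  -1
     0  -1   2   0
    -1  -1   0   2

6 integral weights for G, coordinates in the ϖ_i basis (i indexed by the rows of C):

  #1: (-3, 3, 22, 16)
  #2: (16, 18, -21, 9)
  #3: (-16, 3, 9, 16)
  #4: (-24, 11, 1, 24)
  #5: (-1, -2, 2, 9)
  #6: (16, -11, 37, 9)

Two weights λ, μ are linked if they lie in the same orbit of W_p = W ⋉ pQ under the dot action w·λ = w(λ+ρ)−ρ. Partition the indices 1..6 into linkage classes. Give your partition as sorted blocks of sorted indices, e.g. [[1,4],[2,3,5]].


A_4 Cartan matrix, 4 simple roots permuted; ρ=(1,1,1,1).

Folding the 6 weights λ_j+ρ into Ā_29 (reps in the given 4-coord order):

  [1] (13, 4, 8, 2) · [2] (0, 1, 2, 9) · [3] (13, 4, 8, 2) · [4] (13, 4, 8, 2) · [5] (0, 1, 2, 9) · [6] (0, 1, 2, 9)

The 6 indices split into 2 linkage classes (same alcove rep ⇔ same W_29-dot-orbit):

[[1, 3, 4], [2, 5, 6]]


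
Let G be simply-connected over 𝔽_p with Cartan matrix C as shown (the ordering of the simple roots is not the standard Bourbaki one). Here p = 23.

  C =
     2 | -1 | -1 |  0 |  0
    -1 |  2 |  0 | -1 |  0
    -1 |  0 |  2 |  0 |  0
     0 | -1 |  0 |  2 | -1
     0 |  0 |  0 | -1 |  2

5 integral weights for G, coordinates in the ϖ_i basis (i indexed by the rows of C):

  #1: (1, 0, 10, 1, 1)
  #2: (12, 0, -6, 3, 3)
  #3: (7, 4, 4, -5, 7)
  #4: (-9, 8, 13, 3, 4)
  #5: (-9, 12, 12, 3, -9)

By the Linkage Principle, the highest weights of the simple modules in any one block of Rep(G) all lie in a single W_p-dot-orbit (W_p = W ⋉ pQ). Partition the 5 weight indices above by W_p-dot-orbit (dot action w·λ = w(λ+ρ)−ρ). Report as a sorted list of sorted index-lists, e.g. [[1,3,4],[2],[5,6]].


Type A_5, rank 5, |W|=720; reorder rows/cols to standard.

Folding the 5 weights λ_j+ρ into Ā_23 (reps in the given 5-coord order):

    λ_1+ρ ↦ (2, 1, 11, 2, 2)
    λ_2+ρ ↦ (8, 1, 5, 4, 4)
    λ_3+ρ ↦ (8, 1, 5, 4, 4)
    λ_4+ρ ↦ (8, 1, 5, 4, 4)
    λ_5+ρ ↦ (8, 1, 5, 4, 4)

Partition of {1..5} into 2 W_23-dot-orbits:

[[1], [2, 3, 4, 5]]


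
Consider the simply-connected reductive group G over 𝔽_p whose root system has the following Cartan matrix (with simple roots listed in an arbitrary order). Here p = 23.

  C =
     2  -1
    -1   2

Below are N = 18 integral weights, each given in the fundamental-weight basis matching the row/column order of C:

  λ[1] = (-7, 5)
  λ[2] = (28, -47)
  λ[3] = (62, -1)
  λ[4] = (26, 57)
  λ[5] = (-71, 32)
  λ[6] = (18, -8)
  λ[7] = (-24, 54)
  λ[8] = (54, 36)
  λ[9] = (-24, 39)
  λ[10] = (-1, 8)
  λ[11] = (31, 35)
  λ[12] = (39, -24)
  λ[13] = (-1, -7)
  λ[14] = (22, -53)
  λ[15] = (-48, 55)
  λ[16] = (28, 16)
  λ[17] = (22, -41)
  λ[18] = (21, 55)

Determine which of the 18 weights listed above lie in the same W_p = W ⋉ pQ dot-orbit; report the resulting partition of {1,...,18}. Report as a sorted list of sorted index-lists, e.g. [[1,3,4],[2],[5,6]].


A_2 Cartan matrix, 2 simple roots permuted; ρ=(1,1).

λ_j+ρ reflected into Ā_23 (⟨·,θ^∨⟩≤23); 2-tuples as given:

  [1] (6, 0);  [2] (6, 0);  [3] (0, 6);  [4] (12, 7);  [5] (9, 13);  [6] (12, 7);  [7] (0, 9);  [8] (0, 9);  [9] (6, 0);  [10] (0, 9);  [11] (9, 13);  [12] (0, 6);  [13] (6, 0);  [14] (6, 0);  [15] (9, 13);  [16] (0, 6);  [17] (0, 6);  [18] (9, 13)

Partition of {1..18} into 5 W_23-dot-orbits:

[[1, 2, 9, 13, 14], [3, 12, 16, 17], [4, 6], [5, 11, 15, 18], [7, 8, 10]]
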